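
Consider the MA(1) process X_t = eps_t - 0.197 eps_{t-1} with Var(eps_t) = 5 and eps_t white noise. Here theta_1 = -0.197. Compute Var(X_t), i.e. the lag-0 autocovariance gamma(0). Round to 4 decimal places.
\gamma(0) = 5.1940

For an MA(q) process X_t = eps_t + sum_i theta_i eps_{t-i} with
Var(eps_t) = sigma^2, the variance is
  gamma(0) = sigma^2 * (1 + sum_i theta_i^2).
  sum_i theta_i^2 = (-0.197)^2 = 0.038809.
  gamma(0) = 5 * (1 + 0.038809) = 5 * 1.038809 = 5.194045, which rounds to 5.1940.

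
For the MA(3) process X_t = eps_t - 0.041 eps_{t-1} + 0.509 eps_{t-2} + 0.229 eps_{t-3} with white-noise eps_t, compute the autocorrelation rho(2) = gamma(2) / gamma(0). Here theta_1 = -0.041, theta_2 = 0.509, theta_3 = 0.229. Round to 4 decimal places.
\rho(2) = 0.3805

For an MA(q) process with theta_0 = 1, the autocovariance is
  gamma(k) = sigma^2 * sum_{i=0..q-k} theta_i * theta_{i+k},
and rho(k) = gamma(k) / gamma(0). Sigma^2 cancels.
  numerator   = (1)*(0.509) + (-0.041)*(0.229) = 0.499611.
  denominator = (1)^2 + (-0.041)^2 + (0.509)^2 + (0.229)^2 = 1.313203.
  rho(2) = 0.499611 / 1.313203 = 0.3805.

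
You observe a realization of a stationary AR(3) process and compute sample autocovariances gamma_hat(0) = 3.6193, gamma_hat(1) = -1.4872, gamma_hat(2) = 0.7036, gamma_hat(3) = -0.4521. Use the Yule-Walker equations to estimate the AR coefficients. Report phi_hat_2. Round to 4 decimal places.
\hat\phi_{2} = 0.0140

The Yule-Walker equations for an AR(p) process read, in matrix form,
  Gamma_p phi = r_p,   with   (Gamma_p)_{ij} = gamma(|i - j|),
                       (r_p)_i = gamma(i),   i,j = 1..p.
Substitute the sample gammas (Toeplitz matrix and right-hand side of size 3):
  Gamma_p = [[3.6193, -1.4872, 0.7036], [-1.4872, 3.6193, -1.4872], [0.7036, -1.4872, 3.6193]]
  r_p     = [-1.4872, 0.7036, -0.4521]
Written out (R1..R3):
  (R1) 3.6193 phi_1 - 1.4872 phi_2 + 0.7036 phi_3 = -1.4872
  (R2) -1.4872 phi_1 + 3.6193 phi_2 - 1.4872 phi_3 = 0.7036
  (R3) 0.7036 phi_1 - 1.4872 phi_2 + 3.6193 phi_3 = -0.4521
Gaussian elimination:
  R2 <- R2 - (-1.4872/3.6193) R1 = R2 - (-0.410908) R1:  3.008197 phi_2 - 1.198085 phi_3 = 0.092497
  R3 <- R3 - (0.7036/3.6193) R1 = R3 - (0.194402) R1:  -1.198085 phi_2 + 3.482519 phi_3 = -0.162985
  R3 <- R3 - (-1.198085/3.008197) R2 = R3 - (-0.398273) R2:  3.005353 phi_3 = -0.126146
Back-substitution:
  phi_hat_3 = -0.126146 / 3.005353 = -0.041974
  phi_hat_2 = (0.092497 - (-1.198085)(-0.041974)) / 3.008197 = 0.014031
  phi_hat_1 = (-1.4872 - (-1.4872)(0.014031) - (0.7036)(-0.041974)) / 3.6193 = -0.396983
So phi_hat = [-0.3970, 0.0140, -0.0420].
Therefore phi_hat_2 = 0.0140.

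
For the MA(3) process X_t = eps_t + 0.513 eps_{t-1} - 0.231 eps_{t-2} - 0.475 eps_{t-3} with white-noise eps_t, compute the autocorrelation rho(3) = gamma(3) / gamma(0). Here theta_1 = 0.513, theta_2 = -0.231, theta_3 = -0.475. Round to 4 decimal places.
\rho(3) = -0.3080

For an MA(q) process with theta_0 = 1, the autocovariance is
  gamma(k) = sigma^2 * sum_{i=0..q-k} theta_i * theta_{i+k},
and rho(k) = gamma(k) / gamma(0). Sigma^2 cancels.
  numerator   = (1)*(-0.475) = -0.475.
  denominator = (1)^2 + (0.513)^2 + (-0.231)^2 + (-0.475)^2 = 1.542155.
  rho(3) = -0.475 / 1.542155 = -0.3080.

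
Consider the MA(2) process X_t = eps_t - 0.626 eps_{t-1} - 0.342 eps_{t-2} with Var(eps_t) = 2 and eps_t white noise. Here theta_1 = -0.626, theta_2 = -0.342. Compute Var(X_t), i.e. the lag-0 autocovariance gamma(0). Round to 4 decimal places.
\gamma(0) = 3.0177

For an MA(q) process X_t = eps_t + sum_i theta_i eps_{t-i} with
Var(eps_t) = sigma^2, the variance is
  gamma(0) = sigma^2 * (1 + sum_i theta_i^2).
  sum_i theta_i^2 = (-0.626)^2 + (-0.342)^2 = 0.391876 + 0.116964 = 0.50884.
  gamma(0) = 2 * (1 + 0.50884) = 2 * 1.50884 = 3.01768, which rounds to 3.0177.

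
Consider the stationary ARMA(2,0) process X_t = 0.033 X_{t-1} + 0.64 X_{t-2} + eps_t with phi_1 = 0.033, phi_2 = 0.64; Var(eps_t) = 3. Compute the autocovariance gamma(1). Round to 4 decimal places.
\gamma(1) = 0.4697

Multiply the model equation by X_{t-k} and take expectations. With theta_0 = psi_0 = 1 and psi_j the MA(infinity) weights, this gives
  gamma(k) - sum_i phi_i gamma(k-i) = c_k,
  c_k = sigma^2 * sum_{j=k..q} theta_j psi_{j-k}   (c_k = 0 for k > q),
using gamma(-m) = gamma(m).
Pure AR (q = 0): c_0 = sigma^2 = 3, c_k = 0 for k >= 1.
Equations for k = 0, 1, 2 (AR order 2, c_2 = 0):
  (E0) gamma(0) = phi_1 gamma(1) + phi_2 gamma(2) + c_0
  (E1) gamma(1) = phi_1 gamma(0) + phi_2 gamma(1) + c_1
  (E2) gamma(2) = phi_1 gamma(1) + phi_2 gamma(0)
From (E1): gamma(1) = A gamma(0) + B with
  A = phi_1 / (1 - phi_2) = 0.033 / 0.36 = 0.091667,   B = c_1 / (1 - phi_2) = 0 / 0.36 = 0.
Insert (E2) into (E0): gamma(0) (1 - phi_2^2) = phi_1 (1 + phi_2) gamma(1) + c_0.
  phi_1 (1 + phi_2) = (0.033)(1.64) = 0.05412,   1 - phi_2^2 = 0.5904.
Replace gamma(1) by A gamma(0) + B and collect gamma(0):
  gamma(0) [0.5904 - (0.05412)(0.091667)] = c_0 = 3
  gamma(0) * 0.585439 = 3
  gamma(0) = 3 / 0.585439 = 5.12436.
  gamma(1) = A gamma(0) = (0.091667)(5.12436) = 0.469733.
Therefore gamma(1) = 0.4697 (to 4 decimal places).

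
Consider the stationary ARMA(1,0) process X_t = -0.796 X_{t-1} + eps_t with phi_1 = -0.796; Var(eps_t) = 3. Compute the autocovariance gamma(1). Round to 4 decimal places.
\gamma(1) = -6.5178

Multiply the model equation by X_{t-k} and take expectations. With theta_0 = psi_0 = 1 and psi_j the MA(infinity) weights, this gives
  gamma(k) - sum_i phi_i gamma(k-i) = c_k,
  c_k = sigma^2 * sum_{j=k..q} theta_j psi_{j-k}   (c_k = 0 for k > q),
using gamma(-m) = gamma(m).
Pure AR (q = 0): c_0 = sigma^2 = 3, c_k = 0 for k >= 1.
Equations for k = 0 and k = 1 (AR order 1):
  gamma(0) = phi_1 gamma(1) + c_0
  gamma(1) = phi_1 gamma(0) + c_1
Substituting the second into the first: gamma(0) (1 - phi_1^2) = c_0 + phi_1 c_1, so
  gamma(0) = c_0 / (1 - phi_1^2) = 3 / (1 - (-0.796)^2) = 3 / 0.366384 = 8.18813.
  gamma(1) = phi_1 gamma(0) = (-0.796)(8.18813) = -6.517752.
Therefore gamma(1) = -6.5178 (to 4 decimal places).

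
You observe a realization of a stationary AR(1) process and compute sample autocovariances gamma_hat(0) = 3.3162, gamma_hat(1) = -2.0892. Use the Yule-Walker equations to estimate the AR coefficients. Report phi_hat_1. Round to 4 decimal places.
\hat\phi_{1} = -0.6300

The Yule-Walker equations for an AR(p) process read, in matrix form,
  Gamma_p phi = r_p,   with   (Gamma_p)_{ij} = gamma(|i - j|),
                       (r_p)_i = gamma(i),   i,j = 1..p.
Substitute the sample gammas (Toeplitz matrix and right-hand side of size 1):
  Gamma_p = [[3.3162]]
  r_p     = [-2.0892]
With p = 1 this is the single equation gamma(0) phi_1 = gamma(1):
  phi_hat_1 = gamma(1) / gamma(0) = -2.0892 / 3.3162 = -0.6300.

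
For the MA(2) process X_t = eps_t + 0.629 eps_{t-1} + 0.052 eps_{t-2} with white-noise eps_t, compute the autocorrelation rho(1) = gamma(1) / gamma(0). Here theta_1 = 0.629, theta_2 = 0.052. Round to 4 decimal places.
\rho(1) = 0.4732

For an MA(q) process with theta_0 = 1, the autocovariance is
  gamma(k) = sigma^2 * sum_{i=0..q-k} theta_i * theta_{i+k},
and rho(k) = gamma(k) / gamma(0). Sigma^2 cancels.
  numerator   = (1)*(0.629) + (0.629)*(0.052) = 0.661708.
  denominator = (1)^2 + (0.629)^2 + (0.052)^2 = 1.398345.
  rho(1) = 0.661708 / 1.398345 = 0.4732.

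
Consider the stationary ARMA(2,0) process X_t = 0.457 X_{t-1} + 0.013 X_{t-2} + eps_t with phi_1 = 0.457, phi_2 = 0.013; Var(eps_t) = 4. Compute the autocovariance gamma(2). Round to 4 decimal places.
\gamma(2) = 1.1438

Multiply the model equation by X_{t-k} and take expectations. With theta_0 = psi_0 = 1 and psi_j the MA(infinity) weights, this gives
  gamma(k) - sum_i phi_i gamma(k-i) = c_k,
  c_k = sigma^2 * sum_{j=k..q} theta_j psi_{j-k}   (c_k = 0 for k > q),
using gamma(-m) = gamma(m).
Pure AR (q = 0): c_0 = sigma^2 = 4, c_k = 0 for k >= 1.
Equations for k = 0, 1, 2 (AR order 2, c_2 = 0):
  (E0) gamma(0) = phi_1 gamma(1) + phi_2 gamma(2) + c_0
  (E1) gamma(1) = phi_1 gamma(0) + phi_2 gamma(1) + c_1
  (E2) gamma(2) = phi_1 gamma(1) + phi_2 gamma(0)
From (E1): gamma(1) = A gamma(0) + B with
  A = phi_1 / (1 - phi_2) = 0.457 / 0.987 = 0.463019,   B = c_1 / (1 - phi_2) = 0 / 0.987 = 0.
Insert (E2) into (E0): gamma(0) (1 - phi_2^2) = phi_1 (1 + phi_2) gamma(1) + c_0.
  phi_1 (1 + phi_2) = (0.457)(1.013) = 0.462941,   1 - phi_2^2 = 0.999831.
Replace gamma(1) by A gamma(0) + B and collect gamma(0):
  gamma(0) [0.999831 - (0.462941)(0.463019)] = c_0 = 4
  gamma(0) * 0.78548 = 4
  gamma(0) = 4 / 0.78548 = 5.092425.
  gamma(1) = A gamma(0) = (0.463019)(5.092425) = 2.357891.
  gamma(2) = phi_1 gamma(1) + phi_2 gamma(0) = (0.457)(2.357891) + (0.013)(5.092425) = 1.143758.
Therefore gamma(2) = 1.1438 (to 4 decimal places).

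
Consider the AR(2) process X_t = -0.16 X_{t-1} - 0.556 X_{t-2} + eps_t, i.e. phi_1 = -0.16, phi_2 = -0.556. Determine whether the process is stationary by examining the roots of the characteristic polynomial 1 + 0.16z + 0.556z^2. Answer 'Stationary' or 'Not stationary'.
\text{Stationary}

The AR(p) characteristic polynomial is P(z) = 1 + 0.16z + 0.556z^2.
Stationarity requires all roots to lie outside the unit circle, i.e. |z| > 1 for every root.
Set 1 + (0.16) z + (0.556) z^2 = 0, i.e. a z^2 + b z + c = 0 with a = 0.556, b = 0.16, c = 1.
Discriminant D = b^2 - 4ac = (0.16)^2 - 4*(0.556)*1 = 0.0256 - (2.224) = -2.1984.
D < 0, so the roots are the complex-conjugate pair z = (-b +/- i sqrt(-D)) / (2a) = -0.1439 +/- 1.3334i.
For a conjugate pair |z|^2 = z * conj(z) = (product of roots) = c/a = 1/(0.556) = 1.798561, so |z| = sqrt(1.798561) = 1.3411 for both roots.
Moduli of all roots: 1.3411, 1.3411.
All moduli strictly greater than 1? Yes.
Verdict: Stationary.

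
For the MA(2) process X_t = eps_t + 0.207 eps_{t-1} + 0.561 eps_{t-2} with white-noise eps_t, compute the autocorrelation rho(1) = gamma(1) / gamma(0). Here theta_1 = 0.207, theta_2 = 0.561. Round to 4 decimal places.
\rho(1) = 0.2380

For an MA(q) process with theta_0 = 1, the autocovariance is
  gamma(k) = sigma^2 * sum_{i=0..q-k} theta_i * theta_{i+k},
and rho(k) = gamma(k) / gamma(0). Sigma^2 cancels.
  numerator   = (1)*(0.207) + (0.207)*(0.561) = 0.323127.
  denominator = (1)^2 + (0.207)^2 + (0.561)^2 = 1.35757.
  rho(1) = 0.323127 / 1.35757 = 0.2380.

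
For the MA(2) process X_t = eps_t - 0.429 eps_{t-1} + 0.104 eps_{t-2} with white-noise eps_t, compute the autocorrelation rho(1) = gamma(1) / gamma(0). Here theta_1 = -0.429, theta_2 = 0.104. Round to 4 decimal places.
\rho(1) = -0.3964

For an MA(q) process with theta_0 = 1, the autocovariance is
  gamma(k) = sigma^2 * sum_{i=0..q-k} theta_i * theta_{i+k},
and rho(k) = gamma(k) / gamma(0). Sigma^2 cancels.
  numerator   = (1)*(-0.429) + (-0.429)*(0.104) = -0.473616.
  denominator = (1)^2 + (-0.429)^2 + (0.104)^2 = 1.194857.
  rho(1) = -0.473616 / 1.194857 = -0.3964.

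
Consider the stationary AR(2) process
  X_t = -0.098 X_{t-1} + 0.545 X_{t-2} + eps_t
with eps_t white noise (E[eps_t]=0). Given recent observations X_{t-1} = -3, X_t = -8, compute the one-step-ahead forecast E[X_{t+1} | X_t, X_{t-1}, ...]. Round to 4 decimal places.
E[X_{t+1} \mid \mathcal F_t] = -0.8510

For an AR(p) model X_t = c + sum_i phi_i X_{t-i} + eps_t, the
one-step-ahead conditional mean is
  E[X_{t+1} | X_t, ...] = c + sum_i phi_i X_{t+1-i}.
Substitute known values:
  E[X_{t+1} | ...] = (-0.098) * (-8) + (0.545) * (-3)
                   = -0.8510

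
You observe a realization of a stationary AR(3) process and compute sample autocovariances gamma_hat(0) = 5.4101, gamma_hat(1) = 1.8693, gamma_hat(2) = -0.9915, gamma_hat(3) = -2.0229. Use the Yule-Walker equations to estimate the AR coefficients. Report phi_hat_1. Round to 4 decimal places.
\hat\phi_{1} = 0.3890

The Yule-Walker equations for an AR(p) process read, in matrix form,
  Gamma_p phi = r_p,   with   (Gamma_p)_{ij} = gamma(|i - j|),
                       (r_p)_i = gamma(i),   i,j = 1..p.
Substitute the sample gammas (Toeplitz matrix and right-hand side of size 3):
  Gamma_p = [[5.4101, 1.8693, -0.9915], [1.8693, 5.4101, 1.8693], [-0.9915, 1.8693, 5.4101]]
  r_p     = [1.8693, -0.9915, -2.0229]
Written out (R1..R3):
  (R1) 5.4101 phi_1 + 1.8693 phi_2 - 0.9915 phi_3 = 1.8693
  (R2) 1.8693 phi_1 + 5.4101 phi_2 + 1.8693 phi_3 = -0.9915
  (R3) -0.9915 phi_1 + 1.8693 phi_2 + 5.4101 phi_3 = -2.0229
Gaussian elimination:
  R2 <- R2 - (1.8693/5.4101) R1 = R2 - (0.34552) R1:  4.764219 phi_2 + 2.211883 phi_3 = -1.637381
  R3 <- R3 - (-0.9915/5.4101) R1 = R3 - (-0.183268) R1:  2.211883 phi_2 + 5.228389 phi_3 = -1.680317
  R3 <- R3 - (2.211883/4.764219) R2 = R3 - (0.46427) R2:  4.201478 phi_3 = -0.92013
Back-substitution:
  phi_hat_3 = -0.92013 / 4.201478 = -0.219001
  phi_hat_2 = (-1.637381 - (2.211883)(-0.219001)) / 4.764219 = -0.242007
  phi_hat_1 = (1.8693 - (1.8693)(-0.242007) - (-0.9915)(-0.219001)) / 5.4101 = 0.389003
So phi_hat = [0.3890, -0.2420, -0.2190].
Therefore phi_hat_1 = 0.3890.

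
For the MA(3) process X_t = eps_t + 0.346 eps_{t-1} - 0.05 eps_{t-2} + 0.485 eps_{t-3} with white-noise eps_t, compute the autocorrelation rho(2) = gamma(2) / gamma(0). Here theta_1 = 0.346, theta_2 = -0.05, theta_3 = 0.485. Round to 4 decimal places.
\rho(2) = 0.0868

For an MA(q) process with theta_0 = 1, the autocovariance is
  gamma(k) = sigma^2 * sum_{i=0..q-k} theta_i * theta_{i+k},
and rho(k) = gamma(k) / gamma(0). Sigma^2 cancels.
  numerator   = (1)*(-0.05) + (0.346)*(0.485) = 0.11781.
  denominator = (1)^2 + (0.346)^2 + (-0.05)^2 + (0.485)^2 = 1.357441.
  rho(2) = 0.11781 / 1.357441 = 0.0868.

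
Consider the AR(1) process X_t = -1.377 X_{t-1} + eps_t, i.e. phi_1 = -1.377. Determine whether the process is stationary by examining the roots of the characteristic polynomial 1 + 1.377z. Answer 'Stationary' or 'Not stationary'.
\text{Not stationary}

The AR(p) characteristic polynomial is P(z) = 1 + 1.377z.
Stationarity requires all roots to lie outside the unit circle, i.e. |z| > 1 for every root.
This is linear in z: 1 + (1.377) z = 0  =>  z = -1/(1.377) = -0.726216,  |z| = 0.726216.
Moduli of all roots: 0.7262.
All moduli strictly greater than 1? No.
Verdict: Not stationary.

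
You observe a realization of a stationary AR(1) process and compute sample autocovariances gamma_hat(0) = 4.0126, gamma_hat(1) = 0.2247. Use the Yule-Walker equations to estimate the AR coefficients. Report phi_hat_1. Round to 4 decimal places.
\hat\phi_{1} = 0.0560

The Yule-Walker equations for an AR(p) process read, in matrix form,
  Gamma_p phi = r_p,   with   (Gamma_p)_{ij} = gamma(|i - j|),
                       (r_p)_i = gamma(i),   i,j = 1..p.
Substitute the sample gammas (Toeplitz matrix and right-hand side of size 1):
  Gamma_p = [[4.0126]]
  r_p     = [0.2247]
With p = 1 this is the single equation gamma(0) phi_1 = gamma(1):
  phi_hat_1 = gamma(1) / gamma(0) = 0.2247 / 4.0126 = 0.0560.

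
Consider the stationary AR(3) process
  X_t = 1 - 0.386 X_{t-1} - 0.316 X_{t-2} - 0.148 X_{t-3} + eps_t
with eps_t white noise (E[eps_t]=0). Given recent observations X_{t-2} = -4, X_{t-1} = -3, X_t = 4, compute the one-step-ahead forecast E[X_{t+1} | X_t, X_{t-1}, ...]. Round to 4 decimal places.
E[X_{t+1} \mid \mathcal F_t] = 0.9960

For an AR(p) model X_t = c + sum_i phi_i X_{t-i} + eps_t, the
one-step-ahead conditional mean is
  E[X_{t+1} | X_t, ...] = c + sum_i phi_i X_{t+1-i}.
Substitute known values:
  E[X_{t+1} | ...] = 1 + (-0.386) * (4) + (-0.316) * (-3) + (-0.148) * (-4)
                   = 0.9960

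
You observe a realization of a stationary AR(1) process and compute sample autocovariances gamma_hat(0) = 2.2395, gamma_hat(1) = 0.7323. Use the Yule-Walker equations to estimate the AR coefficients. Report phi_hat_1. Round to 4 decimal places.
\hat\phi_{1} = 0.3270

The Yule-Walker equations for an AR(p) process read, in matrix form,
  Gamma_p phi = r_p,   with   (Gamma_p)_{ij} = gamma(|i - j|),
                       (r_p)_i = gamma(i),   i,j = 1..p.
Substitute the sample gammas (Toeplitz matrix and right-hand side of size 1):
  Gamma_p = [[2.2395]]
  r_p     = [0.7323]
With p = 1 this is the single equation gamma(0) phi_1 = gamma(1):
  phi_hat_1 = gamma(1) / gamma(0) = 0.7323 / 2.2395 = 0.3270.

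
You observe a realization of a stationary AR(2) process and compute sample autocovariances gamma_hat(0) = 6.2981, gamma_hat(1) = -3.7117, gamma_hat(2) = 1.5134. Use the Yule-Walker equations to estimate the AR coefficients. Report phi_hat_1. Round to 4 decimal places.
\hat\phi_{1} = -0.6860

The Yule-Walker equations for an AR(p) process read, in matrix form,
  Gamma_p phi = r_p,   with   (Gamma_p)_{ij} = gamma(|i - j|),
                       (r_p)_i = gamma(i),   i,j = 1..p.
Substitute the sample gammas (Toeplitz matrix and right-hand side of size 2):
  Gamma_p = [[6.2981, -3.7117], [-3.7117, 6.2981]]
  r_p     = [-3.7117, 1.5134]
Written out:
  6.2981 phi_1 - 3.7117 phi_2 = -3.7117
  -3.7117 phi_1 + 6.2981 phi_2 = 1.5134
Solve by Cramer's rule:
  det = gamma(0)^2 - gamma(1)^2 = (6.2981)^2 - (-3.7117)^2 = 39.66606361 - 13.77671689 = 25.88934672
  phi_hat_1 = [gamma(1) gamma(0) - gamma(1) gamma(2)] / det = [(-3.7117)(6.2981) - (-3.7117)(1.5134)] / 25.88934672 = -17.75937099 / 25.88934672 = -0.686
  phi_hat_2 = [gamma(0) gamma(2) - gamma(1)^2] / det = [(6.2981)(1.5134) - (-3.7117)^2] / 25.88934672 = -4.24517235 / 25.88934672 = -0.164
So phi_hat = [-0.6860, -0.1640].
Therefore phi_hat_1 = -0.6860.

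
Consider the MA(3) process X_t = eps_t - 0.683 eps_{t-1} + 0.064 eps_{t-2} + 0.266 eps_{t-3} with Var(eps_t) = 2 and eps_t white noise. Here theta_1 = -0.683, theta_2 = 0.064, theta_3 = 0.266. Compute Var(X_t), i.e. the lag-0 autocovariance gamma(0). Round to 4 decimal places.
\gamma(0) = 3.0827

For an MA(q) process X_t = eps_t + sum_i theta_i eps_{t-i} with
Var(eps_t) = sigma^2, the variance is
  gamma(0) = sigma^2 * (1 + sum_i theta_i^2).
  sum_i theta_i^2 = (-0.683)^2 + (0.064)^2 + (0.266)^2 = 0.466489 + 0.004096 + 0.070756 = 0.541341.
  gamma(0) = 2 * (1 + 0.541341) = 2 * 1.541341 = 3.082682, which rounds to 3.0827.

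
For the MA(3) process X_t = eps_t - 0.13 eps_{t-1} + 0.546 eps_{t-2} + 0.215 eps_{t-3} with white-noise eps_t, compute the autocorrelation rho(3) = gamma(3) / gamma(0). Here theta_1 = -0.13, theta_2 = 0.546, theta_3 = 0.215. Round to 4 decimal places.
\rho(3) = 0.1579

For an MA(q) process with theta_0 = 1, the autocovariance is
  gamma(k) = sigma^2 * sum_{i=0..q-k} theta_i * theta_{i+k},
and rho(k) = gamma(k) / gamma(0). Sigma^2 cancels.
  numerator   = (1)*(0.215) = 0.215.
  denominator = (1)^2 + (-0.13)^2 + (0.546)^2 + (0.215)^2 = 1.361241.
  rho(3) = 0.215 / 1.361241 = 0.1579.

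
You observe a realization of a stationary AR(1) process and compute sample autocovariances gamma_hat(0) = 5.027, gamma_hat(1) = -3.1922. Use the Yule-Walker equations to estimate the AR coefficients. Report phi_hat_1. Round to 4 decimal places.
\hat\phi_{1} = -0.6350

The Yule-Walker equations for an AR(p) process read, in matrix form,
  Gamma_p phi = r_p,   with   (Gamma_p)_{ij} = gamma(|i - j|),
                       (r_p)_i = gamma(i),   i,j = 1..p.
Substitute the sample gammas (Toeplitz matrix and right-hand side of size 1):
  Gamma_p = [[5.027]]
  r_p     = [-3.1922]
With p = 1 this is the single equation gamma(0) phi_1 = gamma(1):
  phi_hat_1 = gamma(1) / gamma(0) = -3.1922 / 5.027 = -0.6350.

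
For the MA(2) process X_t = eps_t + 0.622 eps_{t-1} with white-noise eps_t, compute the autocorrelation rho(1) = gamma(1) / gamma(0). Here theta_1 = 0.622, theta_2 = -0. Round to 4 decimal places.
\rho(1) = 0.4485

For an MA(q) process with theta_0 = 1, the autocovariance is
  gamma(k) = sigma^2 * sum_{i=0..q-k} theta_i * theta_{i+k},
and rho(k) = gamma(k) / gamma(0). Sigma^2 cancels.
  numerator   = (1)*(0.622) + (0.622)*(-0) = 0.622.
  denominator = (1)^2 + (0.622)^2 + (-0)^2 = 1.386884.
  rho(1) = 0.622 / 1.386884 = 0.4485.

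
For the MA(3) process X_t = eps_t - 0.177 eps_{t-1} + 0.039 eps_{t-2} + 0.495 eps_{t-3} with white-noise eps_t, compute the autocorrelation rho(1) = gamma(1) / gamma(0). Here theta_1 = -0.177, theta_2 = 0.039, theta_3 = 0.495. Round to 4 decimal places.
\rho(1) = -0.1288

For an MA(q) process with theta_0 = 1, the autocovariance is
  gamma(k) = sigma^2 * sum_{i=0..q-k} theta_i * theta_{i+k},
and rho(k) = gamma(k) / gamma(0). Sigma^2 cancels.
  numerator   = (1)*(-0.177) + (-0.177)*(0.039) + (0.039)*(0.495) = -0.164598.
  denominator = (1)^2 + (-0.177)^2 + (0.039)^2 + (0.495)^2 = 1.277875.
  rho(1) = -0.164598 / 1.277875 = -0.1288.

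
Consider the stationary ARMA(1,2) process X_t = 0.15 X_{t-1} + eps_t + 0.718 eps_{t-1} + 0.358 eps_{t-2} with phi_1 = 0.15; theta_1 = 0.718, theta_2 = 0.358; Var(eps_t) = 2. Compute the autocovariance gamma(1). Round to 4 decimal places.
\gamma(1) = 2.6567

Multiply the model equation by X_{t-k} and take expectations. With theta_0 = psi_0 = 1 and psi_j the MA(infinity) weights, this gives
  gamma(k) - sum_i phi_i gamma(k-i) = c_k,
  c_k = sigma^2 * sum_{j=k..q} theta_j psi_{j-k}   (c_k = 0 for k > q),
using gamma(-m) = gamma(m).
psi-weights needed (psi_j = theta_j + sum_i phi_i psi_{j-i}):
  psi_1 = theta_1 + phi_1 = 0.718 + (0.15) = 0.868
  psi_2 = theta_2 + phi_1 psi_1 = 0.358 + (0.15)(0.868) = 0.4882
Right-hand sides:
  c_0 = sigma^2 (1 + theta_1 psi_1 + theta_2 psi_2) = 2 * (1 + (0.718)(0.868) + (0.358)(0.4882)) = 2 * 1.798 = 3.595999
  c_1 = sigma^2 (theta_1 + theta_2 psi_1) = 2 * (0.718 + (0.358)(0.868)) = 2.057488
  c_2 = sigma^2 theta_2 = 2 * (0.358) = 0.716
Equations for k = 0 and k = 1 (AR order 1):
  gamma(0) = phi_1 gamma(1) + c_0
  gamma(1) = phi_1 gamma(0) + c_1
Substituting the second into the first: gamma(0) (1 - phi_1^2) = c_0 + phi_1 c_1, so
  gamma(0) = (c_0 + phi_1 c_1) / (1 - phi_1^2) = (3.595999 + (0.15)(2.057488)) / (1 - (0.15)^2) = 3.904622 / 0.9775 = 3.994499.
  gamma(1) = phi_1 gamma(0) + c_1 = (0.15)(3.994499) + (2.057488) = 2.656663.
Therefore gamma(1) = 2.6567 (to 4 decimal places).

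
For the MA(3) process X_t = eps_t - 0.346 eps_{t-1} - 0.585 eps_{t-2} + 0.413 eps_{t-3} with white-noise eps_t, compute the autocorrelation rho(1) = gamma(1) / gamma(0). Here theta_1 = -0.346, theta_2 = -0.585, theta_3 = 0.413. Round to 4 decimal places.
\rho(1) = -0.2360

For an MA(q) process with theta_0 = 1, the autocovariance is
  gamma(k) = sigma^2 * sum_{i=0..q-k} theta_i * theta_{i+k},
and rho(k) = gamma(k) / gamma(0). Sigma^2 cancels.
  numerator   = (1)*(-0.346) + (-0.346)*(-0.585) + (-0.585)*(0.413) = -0.385195.
  denominator = (1)^2 + (-0.346)^2 + (-0.585)^2 + (0.413)^2 = 1.63251.
  rho(1) = -0.385195 / 1.63251 = -0.2360.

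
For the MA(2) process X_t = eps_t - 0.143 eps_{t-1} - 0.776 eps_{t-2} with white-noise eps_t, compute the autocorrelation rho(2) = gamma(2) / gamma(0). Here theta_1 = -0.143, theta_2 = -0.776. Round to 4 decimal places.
\rho(2) = -0.4782

For an MA(q) process with theta_0 = 1, the autocovariance is
  gamma(k) = sigma^2 * sum_{i=0..q-k} theta_i * theta_{i+k},
and rho(k) = gamma(k) / gamma(0). Sigma^2 cancels.
  numerator   = (1)*(-0.776) = -0.776.
  denominator = (1)^2 + (-0.143)^2 + (-0.776)^2 = 1.622625.
  rho(2) = -0.776 / 1.622625 = -0.4782.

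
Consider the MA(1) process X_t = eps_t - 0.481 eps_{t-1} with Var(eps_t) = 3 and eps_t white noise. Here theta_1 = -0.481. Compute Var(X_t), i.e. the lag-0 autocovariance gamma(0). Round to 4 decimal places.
\gamma(0) = 3.6941

For an MA(q) process X_t = eps_t + sum_i theta_i eps_{t-i} with
Var(eps_t) = sigma^2, the variance is
  gamma(0) = sigma^2 * (1 + sum_i theta_i^2).
  sum_i theta_i^2 = (-0.481)^2 = 0.231361.
  gamma(0) = 3 * (1 + 0.231361) = 3 * 1.231361 = 3.694083, which rounds to 3.6941.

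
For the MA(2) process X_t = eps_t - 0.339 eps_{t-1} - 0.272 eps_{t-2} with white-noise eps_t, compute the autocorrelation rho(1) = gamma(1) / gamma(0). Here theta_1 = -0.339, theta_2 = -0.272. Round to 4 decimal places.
\rho(1) = -0.2076

For an MA(q) process with theta_0 = 1, the autocovariance is
  gamma(k) = sigma^2 * sum_{i=0..q-k} theta_i * theta_{i+k},
and rho(k) = gamma(k) / gamma(0). Sigma^2 cancels.
  numerator   = (1)*(-0.339) + (-0.339)*(-0.272) = -0.246792.
  denominator = (1)^2 + (-0.339)^2 + (-0.272)^2 = 1.188905.
  rho(1) = -0.246792 / 1.188905 = -0.2076.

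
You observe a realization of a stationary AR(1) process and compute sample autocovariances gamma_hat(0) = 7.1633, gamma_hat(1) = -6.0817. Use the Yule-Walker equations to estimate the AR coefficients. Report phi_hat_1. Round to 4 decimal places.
\hat\phi_{1} = -0.8490

The Yule-Walker equations for an AR(p) process read, in matrix form,
  Gamma_p phi = r_p,   with   (Gamma_p)_{ij} = gamma(|i - j|),
                       (r_p)_i = gamma(i),   i,j = 1..p.
Substitute the sample gammas (Toeplitz matrix and right-hand side of size 1):
  Gamma_p = [[7.1633]]
  r_p     = [-6.0817]
With p = 1 this is the single equation gamma(0) phi_1 = gamma(1):
  phi_hat_1 = gamma(1) / gamma(0) = -6.0817 / 7.1633 = -0.8490.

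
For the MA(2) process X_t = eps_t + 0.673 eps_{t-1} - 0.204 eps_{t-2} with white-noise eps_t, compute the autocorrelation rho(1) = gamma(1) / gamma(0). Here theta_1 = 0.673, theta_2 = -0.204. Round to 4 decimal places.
\rho(1) = 0.3584

For an MA(q) process with theta_0 = 1, the autocovariance is
  gamma(k) = sigma^2 * sum_{i=0..q-k} theta_i * theta_{i+k},
and rho(k) = gamma(k) / gamma(0). Sigma^2 cancels.
  numerator   = (1)*(0.673) + (0.673)*(-0.204) = 0.535708.
  denominator = (1)^2 + (0.673)^2 + (-0.204)^2 = 1.494545.
  rho(1) = 0.535708 / 1.494545 = 0.3584.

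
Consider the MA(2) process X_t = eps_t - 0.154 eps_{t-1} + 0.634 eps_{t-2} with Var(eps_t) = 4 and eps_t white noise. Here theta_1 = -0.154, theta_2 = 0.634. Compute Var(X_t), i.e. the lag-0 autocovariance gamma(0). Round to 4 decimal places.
\gamma(0) = 5.7027

For an MA(q) process X_t = eps_t + sum_i theta_i eps_{t-i} with
Var(eps_t) = sigma^2, the variance is
  gamma(0) = sigma^2 * (1 + sum_i theta_i^2).
  sum_i theta_i^2 = (-0.154)^2 + (0.634)^2 = 0.023716 + 0.401956 = 0.425672.
  gamma(0) = 4 * (1 + 0.425672) = 4 * 1.425672 = 5.702688, which rounds to 5.7027.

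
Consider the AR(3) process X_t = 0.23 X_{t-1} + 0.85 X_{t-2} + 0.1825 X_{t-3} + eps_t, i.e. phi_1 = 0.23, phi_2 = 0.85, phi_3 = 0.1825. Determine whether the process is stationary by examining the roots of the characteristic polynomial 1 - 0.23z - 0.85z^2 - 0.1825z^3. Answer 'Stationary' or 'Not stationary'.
\text{Not stationary}

The AR(p) characteristic polynomial is P(z) = 1 - 0.23z - 0.85z^2 - 0.1825z^3.
Stationarity requires all roots to lie outside the unit circle, i.e. |z| > 1 for every root.
Degree 3: look for a simple real root z0 first, then factor out (1 - z/z0) and solve the remaining quadratic.
Testing z0 = -4: P(-4) = 1 + (-0.23)(-4) + (-0.85)(-4)^2 + (-0.1825)(-4)^3
  = 1 + (0.92) + (-13.6) + (11.68) = 0.  So z_0 = -4 is a root, |z_0| = 4.
Divide out the factor (1 + 0.25 z) = (1 - z/z0) (since 1/z0 = -0.25):
  P(z) = (1 + 0.25 z)(1 + (-0.48) z + (-0.73) z^2)
  [check: z-coef -0.48 - (-0.25) = -0.23; z^2-coef -0.73 - (-0.25)(-0.48) = -0.85; z^3-coef -(-0.25)(-0.73) = -0.1825.]
Remaining roots from the quadratic factor 1 + (-0.48) z + (-0.73) z^2:
  Set 1 + (-0.48) z + (-0.73) z^2 = 0, i.e. a z^2 + b z + c = 0 with a = -0.73, b = -0.48, c = 1.
  Discriminant D = b^2 - 4ac = (-0.48)^2 - 4*(-0.73)*1 = 0.2304 - (-2.92) = 3.1504.
  D >= 0, so the roots are real: z = (-b +/- sqrt(D)) / (2a) = (0.48 +/- 1.774937) / (-1.46).
    z_1 = (0.48 + 1.774937) / (-1.46) = -1.5445,   |z_1| = 1.5445.
    z_2 = (0.48 - 1.774937) / (-1.46) = 0.8869,   |z_2| = 0.8869.
Moduli of all roots: 4.0000, 1.5445, 0.8869.
All moduli strictly greater than 1? No.
Verdict: Not stationary.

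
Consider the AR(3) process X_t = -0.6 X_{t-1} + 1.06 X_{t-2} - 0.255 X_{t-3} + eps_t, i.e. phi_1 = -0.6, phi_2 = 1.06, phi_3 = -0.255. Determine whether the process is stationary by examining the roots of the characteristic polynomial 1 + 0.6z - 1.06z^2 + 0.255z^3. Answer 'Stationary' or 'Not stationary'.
\text{Not stationary}

The AR(p) characteristic polynomial is P(z) = 1 + 0.6z - 1.06z^2 + 0.255z^3.
Stationarity requires all roots to lie outside the unit circle, i.e. |z| > 1 for every root.
Degree 3: look for a simple real root z0 first, then factor out (1 - z/z0) and solve the remaining quadratic.
Testing z0 = 2: P(2) = 1 + (0.6)(2) + (-1.06)(2)^2 + (0.255)(2)^3
  = 1 + (1.2) + (-4.24) + (2.04) = 0.  So z_0 = 2 is a root, |z_0| = 2.
Divide out the factor (1 - 0.5 z) = (1 - z/z0) (since 1/z0 = 0.5):
  P(z) = (1 - 0.5 z)(1 + (1.1) z + (-0.51) z^2)
  [check: z-coef 1.1 - (0.5) = 0.6; z^2-coef -0.51 - (0.5)(1.1) = -1.06; z^3-coef -(0.5)(-0.51) = 0.255.]
Remaining roots from the quadratic factor 1 + (1.1) z + (-0.51) z^2:
  Set 1 + (1.1) z + (-0.51) z^2 = 0, i.e. a z^2 + b z + c = 0 with a = -0.51, b = 1.1, c = 1.
  Discriminant D = b^2 - 4ac = (1.1)^2 - 4*(-0.51)*1 = 1.21 - (-2.04) = 3.25.
  D >= 0, so the roots are real: z = (-b +/- sqrt(D)) / (2a) = (-1.1 +/- 1.802776) / (-1.02).
    z_1 = (-1.1 + 1.802776) / (-1.02) = -0.689,   |z_1| = 0.689.
    z_2 = (-1.1 - 1.802776) / (-1.02) = 2.8459,   |z_2| = 2.8459.
Moduli of all roots: 2.0000, 0.6890, 2.8459.
All moduli strictly greater than 1? No.
Verdict: Not stationary.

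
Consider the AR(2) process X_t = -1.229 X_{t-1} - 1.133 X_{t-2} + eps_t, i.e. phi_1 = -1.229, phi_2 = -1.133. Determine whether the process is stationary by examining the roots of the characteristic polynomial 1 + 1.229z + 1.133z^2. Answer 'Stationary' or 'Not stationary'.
\text{Not stationary}

The AR(p) characteristic polynomial is P(z) = 1 + 1.229z + 1.133z^2.
Stationarity requires all roots to lie outside the unit circle, i.e. |z| > 1 for every root.
Set 1 + (1.229) z + (1.133) z^2 = 0, i.e. a z^2 + b z + c = 0 with a = 1.133, b = 1.229, c = 1.
Discriminant D = b^2 - 4ac = (1.229)^2 - 4*(1.133)*1 = 1.510441 - (4.532) = -3.021559.
D < 0, so the roots are the complex-conjugate pair z = (-b +/- i sqrt(-D)) / (2a) = -0.5424 +/- 0.7671i.
For a conjugate pair |z|^2 = z * conj(z) = (product of roots) = c/a = 1/(1.133) = 0.882613, so |z| = sqrt(0.882613) = 0.9395 for both roots.
Moduli of all roots: 0.9395, 0.9395.
All moduli strictly greater than 1? No.
Verdict: Not stationary.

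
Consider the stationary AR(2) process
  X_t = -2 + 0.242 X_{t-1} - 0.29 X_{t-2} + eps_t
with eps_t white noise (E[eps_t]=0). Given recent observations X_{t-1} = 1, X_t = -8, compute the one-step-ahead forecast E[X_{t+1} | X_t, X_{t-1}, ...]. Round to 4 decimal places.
E[X_{t+1} \mid \mathcal F_t] = -4.2260

For an AR(p) model X_t = c + sum_i phi_i X_{t-i} + eps_t, the
one-step-ahead conditional mean is
  E[X_{t+1} | X_t, ...] = c + sum_i phi_i X_{t+1-i}.
Substitute known values:
  E[X_{t+1} | ...] = -2 + (0.242) * (-8) + (-0.29) * (1)
                   = -4.2260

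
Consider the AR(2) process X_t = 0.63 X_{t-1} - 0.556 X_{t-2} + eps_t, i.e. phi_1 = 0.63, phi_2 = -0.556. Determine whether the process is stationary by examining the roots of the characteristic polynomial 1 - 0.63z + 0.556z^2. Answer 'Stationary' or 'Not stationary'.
\text{Stationary}

The AR(p) characteristic polynomial is P(z) = 1 - 0.63z + 0.556z^2.
Stationarity requires all roots to lie outside the unit circle, i.e. |z| > 1 for every root.
Set 1 + (-0.63) z + (0.556) z^2 = 0, i.e. a z^2 + b z + c = 0 with a = 0.556, b = -0.63, c = 1.
Discriminant D = b^2 - 4ac = (-0.63)^2 - 4*(0.556)*1 = 0.3969 - (2.224) = -1.8271.
D < 0, so the roots are the complex-conjugate pair z = (-b +/- i sqrt(-D)) / (2a) = 0.5665 +/- 1.2156i.
For a conjugate pair |z|^2 = z * conj(z) = (product of roots) = c/a = 1/(0.556) = 1.798561, so |z| = sqrt(1.798561) = 1.3411 for both roots.
Moduli of all roots: 1.3411, 1.3411.
All moduli strictly greater than 1? Yes.
Verdict: Stationary.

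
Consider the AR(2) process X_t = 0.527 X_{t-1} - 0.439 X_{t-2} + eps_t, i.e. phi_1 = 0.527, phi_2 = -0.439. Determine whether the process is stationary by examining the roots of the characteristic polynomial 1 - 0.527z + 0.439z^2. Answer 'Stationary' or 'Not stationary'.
\text{Stationary}

The AR(p) characteristic polynomial is P(z) = 1 - 0.527z + 0.439z^2.
Stationarity requires all roots to lie outside the unit circle, i.e. |z| > 1 for every root.
Set 1 + (-0.527) z + (0.439) z^2 = 0, i.e. a z^2 + b z + c = 0 with a = 0.439, b = -0.527, c = 1.
Discriminant D = b^2 - 4ac = (-0.527)^2 - 4*(0.439)*1 = 0.277729 - (1.756) = -1.478271.
D < 0, so the roots are the complex-conjugate pair z = (-b +/- i sqrt(-D)) / (2a) = 0.6002 +/- 1.3848i.
For a conjugate pair |z|^2 = z * conj(z) = (product of roots) = c/a = 1/(0.439) = 2.277904, so |z| = sqrt(2.277904) = 1.5093 for both roots.
Moduli of all roots: 1.5093, 1.5093.
All moduli strictly greater than 1? Yes.
Verdict: Stationary.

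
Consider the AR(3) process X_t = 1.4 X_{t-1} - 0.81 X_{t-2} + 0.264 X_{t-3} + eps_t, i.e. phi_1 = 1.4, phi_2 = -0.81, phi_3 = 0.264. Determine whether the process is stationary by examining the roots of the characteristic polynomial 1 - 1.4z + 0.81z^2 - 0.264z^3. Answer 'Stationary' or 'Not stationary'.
\text{Stationary}

The AR(p) characteristic polynomial is P(z) = 1 - 1.4z + 0.81z^2 - 0.264z^3.
Stationarity requires all roots to lie outside the unit circle, i.e. |z| > 1 for every root.
Degree 3: look for a simple real root z0 first, then factor out (1 - z/z0) and solve the remaining quadratic.
Testing z0 = 1.25: P(1.25) = 1 + (-1.4)(1.25) + (0.81)(1.25)^2 + (-0.264)(1.25)^3
  = 1 + (-1.75) + (1.265625) + (-0.515625) = 0.  So z_0 = 1.25 is a root, |z_0| = 1.25.
Divide out the factor (1 - 0.8 z) = (1 - z/z0) (since 1/z0 = 0.8):
  P(z) = (1 - 0.8 z)(1 + (-0.6) z + (0.33) z^2)
  [check: z-coef -0.6 - (0.8) = -1.4; z^2-coef 0.33 - (0.8)(-0.6) = 0.81; z^3-coef -(0.8)(0.33) = -0.264.]
Remaining roots from the quadratic factor 1 + (-0.6) z + (0.33) z^2:
  Set 1 + (-0.6) z + (0.33) z^2 = 0, i.e. a z^2 + b z + c = 0 with a = 0.33, b = -0.6, c = 1.
  Discriminant D = b^2 - 4ac = (-0.6)^2 - 4*(0.33)*1 = 0.36 - (1.32) = -0.96.
  D < 0, so the roots are the complex-conjugate pair z = (-b +/- i sqrt(-D)) / (2a) = 0.9091 +/- 1.4845i.
  For a conjugate pair |z|^2 = z * conj(z) = (product of roots) = c/a = 1/(0.33) = 3.030303, so |z| = sqrt(3.030303) = 1.7408 for both roots.
Moduli of all roots: 1.2500, 1.7408, 1.7408.
All moduli strictly greater than 1? Yes.
Verdict: Stationary.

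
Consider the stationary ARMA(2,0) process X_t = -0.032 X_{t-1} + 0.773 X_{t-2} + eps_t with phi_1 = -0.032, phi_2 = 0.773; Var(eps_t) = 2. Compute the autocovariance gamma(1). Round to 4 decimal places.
\gamma(1) = -0.7147

Multiply the model equation by X_{t-k} and take expectations. With theta_0 = psi_0 = 1 and psi_j the MA(infinity) weights, this gives
  gamma(k) - sum_i phi_i gamma(k-i) = c_k,
  c_k = sigma^2 * sum_{j=k..q} theta_j psi_{j-k}   (c_k = 0 for k > q),
using gamma(-m) = gamma(m).
Pure AR (q = 0): c_0 = sigma^2 = 2, c_k = 0 for k >= 1.
Equations for k = 0, 1, 2 (AR order 2, c_2 = 0):
  (E0) gamma(0) = phi_1 gamma(1) + phi_2 gamma(2) + c_0
  (E1) gamma(1) = phi_1 gamma(0) + phi_2 gamma(1) + c_1
  (E2) gamma(2) = phi_1 gamma(1) + phi_2 gamma(0)
From (E1): gamma(1) = A gamma(0) + B with
  A = phi_1 / (1 - phi_2) = -0.032 / 0.227 = -0.140969,   B = c_1 / (1 - phi_2) = 0 / 0.227 = 0.
Insert (E2) into (E0): gamma(0) (1 - phi_2^2) = phi_1 (1 + phi_2) gamma(1) + c_0.
  phi_1 (1 + phi_2) = (-0.032)(1.773) = -0.056736,   1 - phi_2^2 = 0.402471.
Replace gamma(1) by A gamma(0) + B and collect gamma(0):
  gamma(0) [0.402471 - (-0.056736)(-0.140969)] = c_0 = 2
  gamma(0) * 0.394473 = 2
  gamma(0) = 2 / 0.394473 = 5.070056.
  gamma(1) = A gamma(0) = (-0.140969)(5.070056) = -0.714722.
Therefore gamma(1) = -0.7147 (to 4 decimal places).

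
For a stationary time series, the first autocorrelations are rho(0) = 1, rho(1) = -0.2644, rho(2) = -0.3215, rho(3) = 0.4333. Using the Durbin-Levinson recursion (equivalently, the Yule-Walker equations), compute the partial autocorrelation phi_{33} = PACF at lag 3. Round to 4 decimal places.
\phi_{33} = 0.2630

The PACF at lag k is phi_{kk}, the last component of the solution
to the Yule-Walker system G_k phi = r_k where
  (G_k)_{ij} = rho(|i - j|), (r_k)_i = rho(i), i,j = 1..k.
Equivalently, Durbin-Levinson gives phi_{kk} iteratively:
  phi_{11} = rho(1)
  phi_{kk} = [rho(k) - sum_{j=1..k-1} phi_{k-1,j} rho(k-j)]
            / [1 - sum_{j=1..k-1} phi_{k-1,j} rho(j)],
  phi_{k,j} = phi_{k-1,j} - phi_{kk} phi_{k-1,k-j},  j = 1..k-1.
Step k = 1:
  phi_11 = rho(1) = -0.2644.
Step k = 2:
  phi_22 = [rho(2) - phi_11 rho(1)] / [1 - phi_11 rho(1)] = [-0.3215 - (-0.2644)(-0.2644)] / [1 - (-0.2644)(-0.2644)]
         = -0.39140736 / 0.93009264 = -0.420826.
  Update: phi_21 = phi_11 - phi_22 phi_11 = -0.2644 - (-0.420826)(-0.2644) = -0.375666.
Step k = 3:
  phi_33 = [rho(3) - phi_21 rho(2) - phi_22 rho(1)] / [1 - phi_21 rho(1) - phi_22 rho(2)]
    numerator   = 0.4333 - (-0.375666)(-0.3215) - (-0.420826)(-0.2644) = 0.20125679
    denominator = 1 - (-0.375666)(-0.2644) - (-0.420826)(-0.3215) = 0.76537816
  phi_33 = 0.20125679 / 0.76537816 = 0.263.
Therefore phi_{33} = 0.2630.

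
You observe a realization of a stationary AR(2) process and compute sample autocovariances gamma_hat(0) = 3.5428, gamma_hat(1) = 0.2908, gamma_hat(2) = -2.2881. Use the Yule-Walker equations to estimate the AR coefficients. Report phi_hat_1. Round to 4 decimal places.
\hat\phi_{1} = 0.1360

The Yule-Walker equations for an AR(p) process read, in matrix form,
  Gamma_p phi = r_p,   with   (Gamma_p)_{ij} = gamma(|i - j|),
                       (r_p)_i = gamma(i),   i,j = 1..p.
Substitute the sample gammas (Toeplitz matrix and right-hand side of size 2):
  Gamma_p = [[3.5428, 0.2908], [0.2908, 3.5428]]
  r_p     = [0.2908, -2.2881]
Written out:
  3.5428 phi_1 + 0.2908 phi_2 = 0.2908
  0.2908 phi_1 + 3.5428 phi_2 = -2.2881
Solve by Cramer's rule:
  det = gamma(0)^2 - gamma(1)^2 = (3.5428)^2 - (0.2908)^2 = 12.55143184 - 0.08456464 = 12.4668672
  phi_hat_1 = [gamma(1) gamma(0) - gamma(1) gamma(2)] / det = [(0.2908)(3.5428) - (0.2908)(-2.2881)] / 12.4668672 = 1.69562572 / 12.4668672 = 0.136
  phi_hat_2 = [gamma(0) gamma(2) - gamma(1)^2] / det = [(3.5428)(-2.2881) - (0.2908)^2] / 12.4668672 = -8.19084532 / 12.4668672 = -0.657
So phi_hat = [0.1360, -0.6570].
Therefore phi_hat_1 = 0.1360.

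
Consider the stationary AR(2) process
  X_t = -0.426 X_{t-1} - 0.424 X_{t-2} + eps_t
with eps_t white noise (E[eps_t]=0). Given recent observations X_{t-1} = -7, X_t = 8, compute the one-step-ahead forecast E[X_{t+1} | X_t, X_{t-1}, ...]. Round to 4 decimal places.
E[X_{t+1} \mid \mathcal F_t] = -0.4400

For an AR(p) model X_t = c + sum_i phi_i X_{t-i} + eps_t, the
one-step-ahead conditional mean is
  E[X_{t+1} | X_t, ...] = c + sum_i phi_i X_{t+1-i}.
Substitute known values:
  E[X_{t+1} | ...] = (-0.426) * (8) + (-0.424) * (-7)
                   = -0.4400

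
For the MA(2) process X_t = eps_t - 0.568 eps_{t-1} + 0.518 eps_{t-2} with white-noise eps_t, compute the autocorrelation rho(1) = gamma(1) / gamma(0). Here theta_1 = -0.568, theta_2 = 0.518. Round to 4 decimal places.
\rho(1) = -0.5420

For an MA(q) process with theta_0 = 1, the autocovariance is
  gamma(k) = sigma^2 * sum_{i=0..q-k} theta_i * theta_{i+k},
and rho(k) = gamma(k) / gamma(0). Sigma^2 cancels.
  numerator   = (1)*(-0.568) + (-0.568)*(0.518) = -0.862224.
  denominator = (1)^2 + (-0.568)^2 + (0.518)^2 = 1.590948.
  rho(1) = -0.862224 / 1.590948 = -0.5420.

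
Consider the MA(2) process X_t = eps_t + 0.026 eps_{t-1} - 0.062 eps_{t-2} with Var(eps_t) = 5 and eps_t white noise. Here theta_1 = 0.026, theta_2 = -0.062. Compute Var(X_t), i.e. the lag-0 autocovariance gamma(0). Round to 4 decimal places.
\gamma(0) = 5.0226

For an MA(q) process X_t = eps_t + sum_i theta_i eps_{t-i} with
Var(eps_t) = sigma^2, the variance is
  gamma(0) = sigma^2 * (1 + sum_i theta_i^2).
  sum_i theta_i^2 = (0.026)^2 + (-0.062)^2 = 0.000676 + 0.003844 = 0.00452.
  gamma(0) = 5 * (1 + 0.00452) = 5 * 1.00452 = 5.0226.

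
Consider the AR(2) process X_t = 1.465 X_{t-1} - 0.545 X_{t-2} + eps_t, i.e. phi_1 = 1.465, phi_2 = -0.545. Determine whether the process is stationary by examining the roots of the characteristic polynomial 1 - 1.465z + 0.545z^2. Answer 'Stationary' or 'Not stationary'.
\text{Stationary}

The AR(p) characteristic polynomial is P(z) = 1 - 1.465z + 0.545z^2.
Stationarity requires all roots to lie outside the unit circle, i.e. |z| > 1 for every root.
Set 1 + (-1.465) z + (0.545) z^2 = 0, i.e. a z^2 + b z + c = 0 with a = 0.545, b = -1.465, c = 1.
Discriminant D = b^2 - 4ac = (-1.465)^2 - 4*(0.545)*1 = 2.146225 - (2.18) = -0.033775.
D < 0, so the roots are the complex-conjugate pair z = (-b +/- i sqrt(-D)) / (2a) = 1.344 +/- 0.1686i.
For a conjugate pair |z|^2 = z * conj(z) = (product of roots) = c/a = 1/(0.545) = 1.834862, so |z| = sqrt(1.834862) = 1.3546 for both roots.
Moduli of all roots: 1.3546, 1.3546.
All moduli strictly greater than 1? Yes.
Verdict: Stationary.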